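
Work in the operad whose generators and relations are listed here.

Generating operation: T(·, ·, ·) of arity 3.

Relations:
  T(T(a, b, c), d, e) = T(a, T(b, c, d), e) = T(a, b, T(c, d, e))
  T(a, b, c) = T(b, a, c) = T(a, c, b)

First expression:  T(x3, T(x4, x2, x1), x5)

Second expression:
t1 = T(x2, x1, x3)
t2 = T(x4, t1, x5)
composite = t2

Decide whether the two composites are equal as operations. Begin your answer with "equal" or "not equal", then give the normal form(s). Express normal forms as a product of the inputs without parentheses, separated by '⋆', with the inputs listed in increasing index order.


Reducing the first expression gives x1 ⋆ x2 ⋆ x3 ⋆ x4 ⋆ x5
Reducing the second expression gives x1 ⋆ x2 ⋆ x3 ⋆ x4 ⋆ x5
Identical normal forms: equal.

equal; the common form is x1 ⋆ x2 ⋆ x3 ⋆ x4 ⋆ x5


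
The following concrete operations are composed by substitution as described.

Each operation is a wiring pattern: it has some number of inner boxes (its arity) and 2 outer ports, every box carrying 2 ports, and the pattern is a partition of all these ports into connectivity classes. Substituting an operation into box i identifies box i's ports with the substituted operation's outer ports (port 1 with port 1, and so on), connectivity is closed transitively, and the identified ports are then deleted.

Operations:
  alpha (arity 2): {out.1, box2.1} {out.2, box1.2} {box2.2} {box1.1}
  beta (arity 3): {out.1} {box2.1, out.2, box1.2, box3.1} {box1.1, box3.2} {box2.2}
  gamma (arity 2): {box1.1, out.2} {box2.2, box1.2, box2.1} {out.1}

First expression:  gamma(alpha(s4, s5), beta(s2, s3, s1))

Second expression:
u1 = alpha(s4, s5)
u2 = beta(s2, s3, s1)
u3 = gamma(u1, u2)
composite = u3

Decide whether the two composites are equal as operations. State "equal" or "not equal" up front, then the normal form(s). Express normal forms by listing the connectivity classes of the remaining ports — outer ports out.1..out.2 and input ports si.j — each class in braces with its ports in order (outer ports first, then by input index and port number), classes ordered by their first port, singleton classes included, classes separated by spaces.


equal; the common form is {out.1} {out.2, s5.1} {s1.1, s2.2, s3.1, s4.2} {s1.2, s2.1} {s3.2} {s4.1} {s5.2}

The first composite normalizes to {out.1} {out.2, s5.1} {s1.1, s2.2, s3.1, s4.2} {s1.2, s2.1} {s3.2} {s4.1} {s5.2}
The second composite normalizes to {out.1} {out.2, s5.1} {s1.1, s2.2, s3.1, s4.2} {s1.2, s2.1} {s3.2} {s4.1} {s5.2}
The forms coincide; equal.


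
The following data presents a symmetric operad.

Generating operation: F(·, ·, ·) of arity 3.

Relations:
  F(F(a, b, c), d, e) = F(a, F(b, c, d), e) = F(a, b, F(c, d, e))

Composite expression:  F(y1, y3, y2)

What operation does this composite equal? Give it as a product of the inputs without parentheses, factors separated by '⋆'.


y1 ⋆ y3 ⋆ y2

All parenthesizations of F agree; list the y-inputs left to right.
F(y1, y3, y2) collapses to y1 ⋆ y3 ⋆ y2


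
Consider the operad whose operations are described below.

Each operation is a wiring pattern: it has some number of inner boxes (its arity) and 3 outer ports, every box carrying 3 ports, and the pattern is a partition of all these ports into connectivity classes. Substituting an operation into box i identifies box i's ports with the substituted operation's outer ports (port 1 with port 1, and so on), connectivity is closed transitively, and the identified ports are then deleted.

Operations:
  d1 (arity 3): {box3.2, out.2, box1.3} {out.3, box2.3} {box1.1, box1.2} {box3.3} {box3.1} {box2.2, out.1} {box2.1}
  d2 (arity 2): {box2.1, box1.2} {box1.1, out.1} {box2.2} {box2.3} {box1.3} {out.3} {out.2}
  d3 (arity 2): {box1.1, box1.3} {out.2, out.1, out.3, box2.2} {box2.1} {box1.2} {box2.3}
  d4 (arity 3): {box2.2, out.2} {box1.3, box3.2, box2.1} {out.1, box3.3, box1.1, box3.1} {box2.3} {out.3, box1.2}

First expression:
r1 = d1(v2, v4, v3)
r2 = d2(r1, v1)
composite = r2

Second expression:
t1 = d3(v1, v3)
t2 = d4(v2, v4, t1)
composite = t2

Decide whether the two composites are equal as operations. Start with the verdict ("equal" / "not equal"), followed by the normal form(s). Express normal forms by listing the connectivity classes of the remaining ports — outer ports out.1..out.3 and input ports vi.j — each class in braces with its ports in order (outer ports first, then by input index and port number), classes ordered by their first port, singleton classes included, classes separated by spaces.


not equal; first: {out.1, v4.2} {out.2} {out.3} {v1.1, v2.3, v3.2} {v1.2} {v1.3} {v2.1, v2.2} {v3.1} {v3.3} {v4.1} {v4.3}; second: {out.1, v2.1, v2.3, v3.2, v4.1} {out.2, v4.2} {out.3, v2.2} {v1.1, v1.3} {v1.2} {v3.1} {v3.3} {v4.3}

In normal form, the first expression is {out.1, v4.2} {out.2} {out.3} {v1.1, v2.3, v3.2} {v1.2} {v1.3} {v2.1, v2.2} {v3.1} {v3.3} {v4.1} {v4.3}
In normal form, the second expression is {out.1, v2.1, v2.3, v3.2, v4.1} {out.2, v4.2} {out.3, v2.2} {v1.1, v1.3} {v1.2} {v3.1} {v3.3} {v4.3}
Different reductions; not equal.


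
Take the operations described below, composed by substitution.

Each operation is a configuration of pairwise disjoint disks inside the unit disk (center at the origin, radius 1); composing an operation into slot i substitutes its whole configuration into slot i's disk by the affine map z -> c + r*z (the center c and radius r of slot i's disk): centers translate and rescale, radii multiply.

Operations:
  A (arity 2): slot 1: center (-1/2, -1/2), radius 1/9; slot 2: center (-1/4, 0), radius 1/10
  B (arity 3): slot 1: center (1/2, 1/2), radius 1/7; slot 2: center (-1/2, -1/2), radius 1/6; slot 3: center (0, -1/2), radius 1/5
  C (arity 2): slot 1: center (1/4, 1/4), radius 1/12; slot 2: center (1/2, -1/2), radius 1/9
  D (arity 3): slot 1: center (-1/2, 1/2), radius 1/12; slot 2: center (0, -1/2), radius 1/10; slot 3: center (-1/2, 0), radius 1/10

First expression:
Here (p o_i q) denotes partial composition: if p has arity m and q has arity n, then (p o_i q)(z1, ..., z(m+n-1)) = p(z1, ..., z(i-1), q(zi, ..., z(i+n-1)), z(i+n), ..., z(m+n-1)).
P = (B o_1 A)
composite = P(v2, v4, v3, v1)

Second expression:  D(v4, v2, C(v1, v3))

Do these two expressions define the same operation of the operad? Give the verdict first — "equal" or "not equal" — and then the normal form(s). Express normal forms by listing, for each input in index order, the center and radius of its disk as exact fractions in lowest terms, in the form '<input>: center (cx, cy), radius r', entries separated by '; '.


not equal; first: v1: center (0, -1/2), radius 1/5; v2: center (3/7, 3/7), radius 1/63; v3: center (-1/2, -1/2), radius 1/6; v4: center (13/28, 1/2), radius 1/70; second: v1: center (-19/40, 1/40), radius 1/120; v2: center (0, -1/2), radius 1/10; v3: center (-9/20, -1/20), radius 1/90; v4: center (-1/2, 1/2), radius 1/12

Reducing the first expression gives v1: center (0, -1/2), radius 1/5; v2: center (3/7, 3/7), radius 1/63; v3: center (-1/2, -1/2), radius 1/6; v4: center (13/28, 1/2), radius 1/70
Reducing the second expression gives v1: center (-19/40, 1/40), radius 1/120; v2: center (0, -1/2), radius 1/10; v3: center (-9/20, -1/20), radius 1/90; v4: center (-1/2, 1/2), radius 1/12
Distinct normal forms: not equal.


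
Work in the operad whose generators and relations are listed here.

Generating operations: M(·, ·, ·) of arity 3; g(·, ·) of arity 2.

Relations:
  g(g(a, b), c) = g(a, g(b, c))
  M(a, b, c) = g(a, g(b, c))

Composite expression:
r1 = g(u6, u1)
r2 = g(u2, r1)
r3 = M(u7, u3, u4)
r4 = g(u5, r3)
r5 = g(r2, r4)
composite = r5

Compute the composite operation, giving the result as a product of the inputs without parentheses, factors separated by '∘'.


u2 ∘ u6 ∘ u1 ∘ u5 ∘ u7 ∘ u3 ∘ u4

Key point: g is associative — brackets drop, the u-order remains.
g(u6, u1) linearizes to u6 ∘ u1
g(u2, g(u6, u1)) linearizes to u2 ∘ u6 ∘ u1
M(u7, u3, u4) linearizes to u7 ∘ u3 ∘ u4
g(u5, M(u7, u3, u4)) linearizes to u5 ∘ u7 ∘ u3 ∘ u4
g(g(u2, g(u6, u1)), g(u5, M(u7, u3, u4))) linearizes to u2 ∘ u6 ∘ u1 ∘ u5 ∘ u7 ∘ u3 ∘ u4


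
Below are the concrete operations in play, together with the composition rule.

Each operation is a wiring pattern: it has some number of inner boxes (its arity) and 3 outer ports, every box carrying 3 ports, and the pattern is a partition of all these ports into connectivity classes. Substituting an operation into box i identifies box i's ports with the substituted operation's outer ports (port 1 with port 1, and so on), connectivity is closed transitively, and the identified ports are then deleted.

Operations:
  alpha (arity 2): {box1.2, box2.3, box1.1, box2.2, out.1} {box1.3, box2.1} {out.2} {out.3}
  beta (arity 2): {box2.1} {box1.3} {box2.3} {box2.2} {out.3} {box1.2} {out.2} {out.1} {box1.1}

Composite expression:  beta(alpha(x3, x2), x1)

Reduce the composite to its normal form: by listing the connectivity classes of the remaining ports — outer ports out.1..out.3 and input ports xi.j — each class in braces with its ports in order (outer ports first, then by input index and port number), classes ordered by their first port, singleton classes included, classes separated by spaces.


{out.1} {out.2} {out.3} {x1.1} {x1.2} {x1.3} {x2.1, x3.3} {x2.2, x2.3, x3.1, x3.2}

After gluing at beta, chains via deleted ports link the x-ports.
the subtree at alpha composes to {out.1, x2.2, x2.3, x3.1, x3.2} {out.2} {out.3} {x2.1, x3.3} on (x3, x2); out.j = own outer ports
the subtree at beta composes to {out.1} {out.2} {out.3} {x1.1} {x1.2} {x1.3} {x2.1, x3.3} {x2.2, x2.3, x3.1, x3.2} on (x3, x2, x1); out.j = own outer ports


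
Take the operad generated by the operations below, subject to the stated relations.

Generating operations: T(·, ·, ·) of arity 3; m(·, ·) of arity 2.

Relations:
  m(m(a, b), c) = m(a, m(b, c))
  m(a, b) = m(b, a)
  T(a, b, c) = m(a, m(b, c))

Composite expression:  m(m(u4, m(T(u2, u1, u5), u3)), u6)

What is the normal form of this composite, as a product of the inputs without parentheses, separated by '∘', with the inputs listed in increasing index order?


u1 ∘ u2 ∘ u3 ∘ u4 ∘ u5 ∘ u6

Any arrangement under m is one operation, so sort the u-inputs.
T(u2, u1, u5) collapses to u2 ∘ u1 ∘ u5
m(T(u2, u1, u5), u3) collapses to u2 ∘ u1 ∘ u5 ∘ u3
m(u4, m(T(u2, u1, u5), u3)) collapses to u4 ∘ u2 ∘ u1 ∘ u5 ∘ u3
m(m(u4, m(T(u2, u1, u5), u3)), u6) collapses to u4 ∘ u2 ∘ u1 ∘ u5 ∘ u3 ∘ u6
reordering the factors by index: u1 ∘ u2 ∘ u3 ∘ u4 ∘ u5 ∘ u6


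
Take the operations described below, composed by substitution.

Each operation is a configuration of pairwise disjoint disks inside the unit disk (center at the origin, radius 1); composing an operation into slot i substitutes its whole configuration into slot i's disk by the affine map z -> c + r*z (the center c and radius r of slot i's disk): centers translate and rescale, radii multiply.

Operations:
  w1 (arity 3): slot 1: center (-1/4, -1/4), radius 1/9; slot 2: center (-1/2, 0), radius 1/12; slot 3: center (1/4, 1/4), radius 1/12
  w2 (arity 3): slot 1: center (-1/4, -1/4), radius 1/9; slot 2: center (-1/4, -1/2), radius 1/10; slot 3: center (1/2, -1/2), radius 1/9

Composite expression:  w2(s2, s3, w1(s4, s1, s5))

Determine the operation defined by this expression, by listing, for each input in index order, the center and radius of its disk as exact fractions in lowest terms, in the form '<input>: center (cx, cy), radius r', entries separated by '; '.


Affine substitution under w2: radii multiply and s-centers shift.
tracing s2 down its 1-map path: center (-1/4, -1/4), radius 1/9
tracing s3 down its 1-map path: center (-1/4, -1/2), radius 1/10
tracing s4 down its 2-map path: center (17/36, -19/36), radius 1/81
tracing s1 down its 2-map path: center (4/9, -1/2), radius 1/108
tracing s5 down its 2-map path: center (19/36, -17/36), radius 1/108

s1: center (4/9, -1/2), radius 1/108; s2: center (-1/4, -1/4), radius 1/9; s3: center (-1/4, -1/2), radius 1/10; s4: center (17/36, -19/36), radius 1/81; s5: center (19/36, -17/36), radius 1/108


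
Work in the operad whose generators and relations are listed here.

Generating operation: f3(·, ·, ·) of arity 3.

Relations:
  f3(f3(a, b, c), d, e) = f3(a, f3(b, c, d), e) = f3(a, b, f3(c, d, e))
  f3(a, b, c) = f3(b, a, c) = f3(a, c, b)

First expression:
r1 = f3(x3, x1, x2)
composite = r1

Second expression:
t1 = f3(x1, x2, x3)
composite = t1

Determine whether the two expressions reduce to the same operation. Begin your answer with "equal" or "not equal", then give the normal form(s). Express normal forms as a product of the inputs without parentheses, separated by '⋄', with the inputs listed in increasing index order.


equal; the common form is x1 ⋄ x2 ⋄ x3

In normal form, the first expression is x1 ⋄ x2 ⋄ x3
In normal form, the second expression is x1 ⋄ x2 ⋄ x3
The forms coincide; equal.


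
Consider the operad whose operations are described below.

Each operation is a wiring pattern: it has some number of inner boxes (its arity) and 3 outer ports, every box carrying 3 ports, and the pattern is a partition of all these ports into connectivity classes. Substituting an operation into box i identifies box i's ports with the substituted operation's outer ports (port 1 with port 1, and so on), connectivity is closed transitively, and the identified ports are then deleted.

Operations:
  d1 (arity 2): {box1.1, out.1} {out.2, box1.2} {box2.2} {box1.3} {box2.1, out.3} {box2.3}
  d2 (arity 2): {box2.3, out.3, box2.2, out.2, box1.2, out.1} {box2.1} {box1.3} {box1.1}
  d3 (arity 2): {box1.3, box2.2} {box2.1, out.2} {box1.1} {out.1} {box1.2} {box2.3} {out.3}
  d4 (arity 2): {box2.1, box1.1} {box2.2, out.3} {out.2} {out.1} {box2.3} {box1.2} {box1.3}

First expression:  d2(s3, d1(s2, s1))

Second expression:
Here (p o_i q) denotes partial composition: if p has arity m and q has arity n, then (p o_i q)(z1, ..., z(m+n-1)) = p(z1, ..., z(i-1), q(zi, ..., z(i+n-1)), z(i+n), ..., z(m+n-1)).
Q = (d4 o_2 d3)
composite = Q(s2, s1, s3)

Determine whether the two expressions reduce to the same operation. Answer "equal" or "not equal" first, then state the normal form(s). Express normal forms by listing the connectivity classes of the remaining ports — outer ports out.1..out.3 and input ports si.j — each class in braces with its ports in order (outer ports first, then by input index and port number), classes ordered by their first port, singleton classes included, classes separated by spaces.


not equal — first {out.1, out.2, out.3, s1.1, s2.2, s3.2} {s1.2} {s1.3} {s2.1} {s2.3} {s3.1} {s3.3}, second {out.1} {out.2} {out.3, s3.1} {s1.1} {s1.2} {s1.3, s3.2} {s2.1} {s2.2} {s2.3} {s3.3}

Normal form of the first expression: {out.1, out.2, out.3, s1.1, s2.2, s3.2} {s1.2} {s1.3} {s2.1} {s2.3} {s3.1} {s3.3}
Normal form of the second expression: {out.1} {out.2} {out.3, s3.1} {s1.1} {s1.2} {s1.3, s3.2} {s2.1} {s2.2} {s2.3} {s3.3}
No match — not equal.


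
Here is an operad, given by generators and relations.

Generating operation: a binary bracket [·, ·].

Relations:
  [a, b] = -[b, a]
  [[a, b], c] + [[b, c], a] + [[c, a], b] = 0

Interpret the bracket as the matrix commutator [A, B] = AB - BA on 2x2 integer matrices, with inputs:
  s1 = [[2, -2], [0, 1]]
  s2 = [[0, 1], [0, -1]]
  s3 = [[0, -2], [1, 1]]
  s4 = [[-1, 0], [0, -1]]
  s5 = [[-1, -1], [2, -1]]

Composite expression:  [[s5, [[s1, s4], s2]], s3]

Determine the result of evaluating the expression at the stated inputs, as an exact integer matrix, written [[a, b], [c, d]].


[[0, 0], [0, 0]]

[s1, s4] = [[0, 0], [0, 0]]
[[s1, s4], s2] = [[0, 0], [0, 0]]
[s5, [[s1, s4], s2]] = [[0, 0], [0, 0]]
[[s5, [[s1, s4], s2]], s3] = [[0, 0], [0, 0]]


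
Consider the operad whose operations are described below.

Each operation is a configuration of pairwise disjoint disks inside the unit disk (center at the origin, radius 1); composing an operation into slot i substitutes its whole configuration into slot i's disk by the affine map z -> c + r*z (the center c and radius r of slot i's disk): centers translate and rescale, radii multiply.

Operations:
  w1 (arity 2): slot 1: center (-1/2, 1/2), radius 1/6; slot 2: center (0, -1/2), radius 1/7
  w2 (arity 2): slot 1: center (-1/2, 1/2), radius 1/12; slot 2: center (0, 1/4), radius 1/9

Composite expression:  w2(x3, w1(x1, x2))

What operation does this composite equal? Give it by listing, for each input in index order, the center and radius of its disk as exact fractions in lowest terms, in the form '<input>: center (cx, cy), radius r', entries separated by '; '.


Below w2, radii multiply path by path; the x-disk centers shift.
x3: after 1 affine step, its disk has center (-1/2, 1/2), radius 1/12
x1: after 2 affine steps, its disk has center (-1/18, 11/36), radius 1/54
x2: after 2 affine steps, its disk has center (0, 7/36), radius 1/63

x1: center (-1/18, 11/36), radius 1/54; x2: center (0, 7/36), radius 1/63; x3: center (-1/2, 1/2), radius 1/12


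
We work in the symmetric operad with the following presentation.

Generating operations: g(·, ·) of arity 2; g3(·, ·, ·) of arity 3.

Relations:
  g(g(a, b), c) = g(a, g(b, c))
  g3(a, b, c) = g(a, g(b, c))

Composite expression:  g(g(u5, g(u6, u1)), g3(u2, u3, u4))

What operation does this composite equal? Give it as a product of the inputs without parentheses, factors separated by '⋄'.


u5 ⋄ u6 ⋄ u1 ⋄ u2 ⋄ u3 ⋄ u4

All parenthesizations of g agree; list the u-inputs left to right.
g(u6, u1) unparenthesizes to u6 ⋄ u1
g(u5, g(u6, u1)) unparenthesizes to u5 ⋄ u6 ⋄ u1
g3(u2, u3, u4) unparenthesizes to u2 ⋄ u3 ⋄ u4
g(g(u5, g(u6, u1)), g3(u2, u3, u4)) unparenthesizes to u5 ⋄ u6 ⋄ u1 ⋄ u2 ⋄ u3 ⋄ u4


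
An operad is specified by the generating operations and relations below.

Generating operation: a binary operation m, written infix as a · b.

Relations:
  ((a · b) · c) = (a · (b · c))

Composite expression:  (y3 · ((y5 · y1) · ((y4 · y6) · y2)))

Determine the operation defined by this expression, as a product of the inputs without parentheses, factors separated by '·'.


The m-tree's shape is irrelevant; the y-reading-order decides.
(y5 · y1) reduces to y5 · y1
(y4 · y6) reduces to y4 · y6
((y4 · y6) · y2) reduces to y4 · y6 · y2
((y5 · y1) · ((y4 · y6) · y2)) reduces to y5 · y1 · y4 · y6 · y2
(y3 · ((y5 · y1) · ((y4 · y6) · y2))) reduces to y3 · y5 · y1 · y4 · y6 · y2

y3 · y5 · y1 · y4 · y6 · y2


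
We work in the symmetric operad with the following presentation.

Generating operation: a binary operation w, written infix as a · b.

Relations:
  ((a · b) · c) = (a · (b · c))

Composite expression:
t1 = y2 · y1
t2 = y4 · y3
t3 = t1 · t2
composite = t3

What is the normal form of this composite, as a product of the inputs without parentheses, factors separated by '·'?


y2 · y1 · y4 · y3

Every regrouping of w is equal, so read the y-inputs in written order.
(y2 · y1) spells out as y2 · y1
(y4 · y3) spells out as y4 · y3
((y2 · y1) · (y4 · y3)) spells out as y2 · y1 · y4 · y3


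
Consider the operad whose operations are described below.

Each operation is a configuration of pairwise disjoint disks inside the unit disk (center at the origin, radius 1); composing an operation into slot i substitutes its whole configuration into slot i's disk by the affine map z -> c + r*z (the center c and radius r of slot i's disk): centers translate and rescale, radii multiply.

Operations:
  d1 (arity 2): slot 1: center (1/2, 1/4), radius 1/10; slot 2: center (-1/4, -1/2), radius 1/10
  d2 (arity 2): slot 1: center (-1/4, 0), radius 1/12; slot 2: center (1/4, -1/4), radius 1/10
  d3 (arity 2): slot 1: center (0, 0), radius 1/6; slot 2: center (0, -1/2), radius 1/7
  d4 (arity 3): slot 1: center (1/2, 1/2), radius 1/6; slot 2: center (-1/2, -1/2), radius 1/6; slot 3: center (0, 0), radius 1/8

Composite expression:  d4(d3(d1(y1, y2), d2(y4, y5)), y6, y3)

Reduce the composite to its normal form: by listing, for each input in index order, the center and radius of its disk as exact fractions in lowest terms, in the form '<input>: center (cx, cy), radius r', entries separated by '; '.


y1: center (37/72, 73/144), radius 1/360; y2: center (71/144, 35/72), radius 1/360; y3: center (0, 0), radius 1/8; y4: center (83/168, 5/12), radius 1/504; y5: center (85/168, 23/56), radius 1/420; y6: center (-1/2, -1/2), radius 1/6

Follow each y-input down from d4: c' goes to c + r*c', radius to r*r'.
y1 passes through 3 substitutions, ending at center (37/72, 73/144), radius 1/360
y2 passes through 3 substitutions, ending at center (71/144, 35/72), radius 1/360
y4 passes through 3 substitutions, ending at center (83/168, 5/12), radius 1/504
y5 passes through 3 substitutions, ending at center (85/168, 23/56), radius 1/420
y6 passes through 1 substitution, ending at center (-1/2, -1/2), radius 1/6
y3 passes through 1 substitution, ending at center (0, 0), radius 1/8


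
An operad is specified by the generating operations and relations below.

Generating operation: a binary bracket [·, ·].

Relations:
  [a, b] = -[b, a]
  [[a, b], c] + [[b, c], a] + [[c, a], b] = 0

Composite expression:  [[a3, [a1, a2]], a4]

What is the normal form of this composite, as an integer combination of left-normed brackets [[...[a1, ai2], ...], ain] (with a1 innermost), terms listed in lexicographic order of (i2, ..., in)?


-[[[a1, a2], a3], a4]

In the tensor algebra, words opening a1 carry the a1-anchored form.
Composite bracket: [[a3, [a1, a2]], a4]
Applying ab - ba throughout gives 8 signed words (2^3 = 8).
Words beginning with a1 determine it all:
  a1a2a3a4 (sign -1) contributes -[[[a1, a2], a3], a4]


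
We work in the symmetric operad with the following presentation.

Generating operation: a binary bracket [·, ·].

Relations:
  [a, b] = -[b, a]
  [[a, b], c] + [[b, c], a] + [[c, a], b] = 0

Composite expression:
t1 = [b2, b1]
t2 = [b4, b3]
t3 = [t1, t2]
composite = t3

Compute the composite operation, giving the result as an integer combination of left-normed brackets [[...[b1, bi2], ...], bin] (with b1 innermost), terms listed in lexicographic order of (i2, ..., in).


Expand each bracket as ab - ba; the b1-initial words give the coefficients.
Composite bracket: [[b2, b1], [b4, b3]]
The bracket unfolds into 8 signed words via [a, b] = ab - ba (2^3 = 8).
Keep just the words that open with b1:
  word b1b2b3b4 has sign +1, contributing +[[[b1, b2], b3], b4]
  word b1b2b4b3 has sign -1, contributing -[[[b1, b2], b4], b3]

[[[b1, b2], b3], b4] - [[[b1, b2], b4], b3]


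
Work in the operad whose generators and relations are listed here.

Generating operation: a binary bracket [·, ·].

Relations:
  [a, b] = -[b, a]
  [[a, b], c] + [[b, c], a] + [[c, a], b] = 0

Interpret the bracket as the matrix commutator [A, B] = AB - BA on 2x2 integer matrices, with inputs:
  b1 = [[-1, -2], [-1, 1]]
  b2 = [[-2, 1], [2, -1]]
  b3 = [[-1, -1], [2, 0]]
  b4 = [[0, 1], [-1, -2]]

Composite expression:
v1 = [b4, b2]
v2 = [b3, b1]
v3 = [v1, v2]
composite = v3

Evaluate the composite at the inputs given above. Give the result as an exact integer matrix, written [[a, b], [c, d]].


[[-15, -30], [0, 15]]

[b4, b2] = [[3, 3], [-3, -3]]
[b3, b1] = [[5, 0], [-5, -5]]
[[b4, b2], [b3, b1]] = [[-15, -30], [0, 15]]


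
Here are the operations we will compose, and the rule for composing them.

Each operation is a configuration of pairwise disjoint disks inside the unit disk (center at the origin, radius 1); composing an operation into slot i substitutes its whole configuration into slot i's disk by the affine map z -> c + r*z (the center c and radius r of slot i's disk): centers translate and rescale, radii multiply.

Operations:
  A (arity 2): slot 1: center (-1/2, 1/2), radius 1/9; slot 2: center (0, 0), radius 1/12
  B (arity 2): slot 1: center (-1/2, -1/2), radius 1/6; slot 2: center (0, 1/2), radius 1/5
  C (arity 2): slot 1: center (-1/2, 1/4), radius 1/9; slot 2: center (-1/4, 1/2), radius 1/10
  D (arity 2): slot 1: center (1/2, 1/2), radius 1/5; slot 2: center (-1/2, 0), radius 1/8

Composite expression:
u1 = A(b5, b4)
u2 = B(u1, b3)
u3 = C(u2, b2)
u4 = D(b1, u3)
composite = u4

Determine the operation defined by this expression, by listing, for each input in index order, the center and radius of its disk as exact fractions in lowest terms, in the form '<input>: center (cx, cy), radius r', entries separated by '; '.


b1: center (1/2, 1/2), radius 1/5; b2: center (-17/32, 1/16), radius 1/80; b3: center (-9/16, 11/288), radius 1/360; b4: center (-41/72, 7/288), radius 1/5184; b5: center (-493/864, 11/432), radius 1/3888

Only the slot chain above each b matters under D; compose those maps.
b1 passes through 1 substitution, ending at center (1/2, 1/2), radius 1/5
b5 passes through 4 substitutions, ending at center (-493/864, 11/432), radius 1/3888
b4 passes through 4 substitutions, ending at center (-41/72, 7/288), radius 1/5184
b3 passes through 3 substitutions, ending at center (-9/16, 11/288), radius 1/360
b2 passes through 2 substitutions, ending at center (-17/32, 1/16), radius 1/80


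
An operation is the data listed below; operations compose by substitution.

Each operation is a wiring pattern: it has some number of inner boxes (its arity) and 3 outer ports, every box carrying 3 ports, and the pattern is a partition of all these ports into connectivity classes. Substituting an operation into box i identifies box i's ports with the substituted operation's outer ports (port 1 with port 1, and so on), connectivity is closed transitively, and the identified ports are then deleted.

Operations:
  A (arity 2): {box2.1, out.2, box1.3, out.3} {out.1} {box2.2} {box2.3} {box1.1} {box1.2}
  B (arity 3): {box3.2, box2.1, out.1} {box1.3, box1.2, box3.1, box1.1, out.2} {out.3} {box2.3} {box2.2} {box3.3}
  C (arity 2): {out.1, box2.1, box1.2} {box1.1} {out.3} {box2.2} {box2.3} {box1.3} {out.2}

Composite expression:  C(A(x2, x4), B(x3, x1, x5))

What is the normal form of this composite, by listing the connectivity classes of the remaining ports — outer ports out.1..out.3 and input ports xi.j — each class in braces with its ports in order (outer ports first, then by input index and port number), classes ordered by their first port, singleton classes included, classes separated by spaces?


Connectivity passes through glued C-boundaries; trace each wire chain.
A over (x2, x4) gives {out.1} {out.2, out.3, x2.3, x4.1} {x2.1} {x2.2} {x4.2} {x4.3}, out.j being that stage's outer ports
B over (x3, x1, x5) gives {out.1, x1.1, x5.2} {out.2, x3.1, x3.2, x3.3, x5.1} {out.3} {x1.2} {x1.3} {x5.3}, out.j being that stage's outer ports
C over (x2, x4, x3, x1, x5) gives {out.1, x1.1, x2.3, x4.1, x5.2} {out.2} {out.3} {x1.2} {x1.3} {x2.1} {x2.2} {x3.1, x3.2, x3.3, x5.1} {x4.2} {x4.3} {x5.3}, out.j being that stage's outer ports

{out.1, x1.1, x2.3, x4.1, x5.2} {out.2} {out.3} {x1.2} {x1.3} {x2.1} {x2.2} {x3.1, x3.2, x3.3, x5.1} {x4.2} {x4.3} {x5.3}


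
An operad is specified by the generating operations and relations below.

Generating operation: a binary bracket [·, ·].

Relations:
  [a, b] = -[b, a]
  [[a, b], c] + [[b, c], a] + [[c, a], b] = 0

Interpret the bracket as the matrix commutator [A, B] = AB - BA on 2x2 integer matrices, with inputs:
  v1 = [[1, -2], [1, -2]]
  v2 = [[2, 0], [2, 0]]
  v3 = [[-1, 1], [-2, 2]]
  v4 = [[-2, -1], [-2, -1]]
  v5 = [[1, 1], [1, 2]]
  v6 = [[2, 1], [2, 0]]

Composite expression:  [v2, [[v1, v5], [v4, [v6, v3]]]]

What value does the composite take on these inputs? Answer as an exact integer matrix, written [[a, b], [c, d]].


[v1, v5] = [[-3, 1], [-4, 3]]
[v6, v3] = [[-4, 5], [-2, 4]]
[v4, [v6, v3]] = [[12, -13], [14, -12]]
[[v1, v5], [v4, [v6, v3]]] = [[-38, 54], [-12, 38]]
[v2, [[v1, v5], [v4, [v6, v3]]]] = [[-108, 108], [-128, 108]]

[[-108, 108], [-128, 108]]


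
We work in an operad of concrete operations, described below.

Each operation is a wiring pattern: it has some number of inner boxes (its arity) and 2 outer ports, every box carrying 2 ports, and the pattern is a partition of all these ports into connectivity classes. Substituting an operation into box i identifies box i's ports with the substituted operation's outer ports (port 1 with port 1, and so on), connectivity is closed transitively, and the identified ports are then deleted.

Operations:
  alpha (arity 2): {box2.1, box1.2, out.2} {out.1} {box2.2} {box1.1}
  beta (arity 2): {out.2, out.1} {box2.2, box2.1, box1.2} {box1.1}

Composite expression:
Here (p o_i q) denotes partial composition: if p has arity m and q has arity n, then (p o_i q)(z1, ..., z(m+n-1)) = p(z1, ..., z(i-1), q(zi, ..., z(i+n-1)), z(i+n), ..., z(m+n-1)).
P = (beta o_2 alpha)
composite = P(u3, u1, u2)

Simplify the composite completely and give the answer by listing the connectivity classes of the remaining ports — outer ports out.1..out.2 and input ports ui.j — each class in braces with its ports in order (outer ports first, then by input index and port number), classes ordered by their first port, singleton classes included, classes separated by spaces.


{out.1, out.2} {u1.1} {u1.2, u2.1, u3.2} {u2.2} {u3.1}


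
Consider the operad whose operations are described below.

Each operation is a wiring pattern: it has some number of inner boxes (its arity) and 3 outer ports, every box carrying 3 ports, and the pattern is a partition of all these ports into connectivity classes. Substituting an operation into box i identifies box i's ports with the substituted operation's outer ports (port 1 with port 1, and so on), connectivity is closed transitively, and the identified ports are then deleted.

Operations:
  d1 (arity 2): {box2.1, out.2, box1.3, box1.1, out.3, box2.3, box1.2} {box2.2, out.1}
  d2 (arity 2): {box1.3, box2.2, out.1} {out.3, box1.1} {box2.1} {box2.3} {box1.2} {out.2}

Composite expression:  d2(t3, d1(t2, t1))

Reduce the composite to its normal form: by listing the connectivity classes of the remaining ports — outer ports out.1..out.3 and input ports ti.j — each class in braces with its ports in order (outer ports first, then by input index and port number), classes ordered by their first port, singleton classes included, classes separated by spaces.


{out.1, t1.1, t1.3, t2.1, t2.2, t2.3, t3.3} {out.2} {out.3, t3.1} {t1.2} {t3.2}

After gluing at d2, chains via deleted ports link the t-ports.
the subtree at d1 composes to {out.1, t1.2} {out.2, out.3, t1.1, t1.3, t2.1, t2.2, t2.3} on (t2, t1); out.j = own outer ports
the subtree at d2 composes to {out.1, t1.1, t1.3, t2.1, t2.2, t2.3, t3.3} {out.2} {out.3, t3.1} {t1.2} {t3.2} on (t3, t2, t1); out.j = own outer ports


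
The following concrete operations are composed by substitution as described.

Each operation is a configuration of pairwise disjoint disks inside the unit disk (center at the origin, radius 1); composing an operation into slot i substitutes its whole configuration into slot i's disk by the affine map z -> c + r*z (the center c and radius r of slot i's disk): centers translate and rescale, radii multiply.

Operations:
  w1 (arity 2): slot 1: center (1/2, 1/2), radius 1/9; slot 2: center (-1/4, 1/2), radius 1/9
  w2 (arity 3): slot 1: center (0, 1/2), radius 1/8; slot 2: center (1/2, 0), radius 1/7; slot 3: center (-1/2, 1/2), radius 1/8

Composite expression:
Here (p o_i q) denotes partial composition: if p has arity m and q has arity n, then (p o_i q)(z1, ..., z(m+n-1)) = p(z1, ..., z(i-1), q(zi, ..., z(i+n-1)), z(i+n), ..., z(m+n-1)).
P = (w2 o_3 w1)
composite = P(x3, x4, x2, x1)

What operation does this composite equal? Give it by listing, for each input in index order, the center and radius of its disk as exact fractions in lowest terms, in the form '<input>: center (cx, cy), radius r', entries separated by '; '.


x1: center (-17/32, 9/16), radius 1/72; x2: center (-7/16, 9/16), radius 1/72; x3: center (0, 1/2), radius 1/8; x4: center (1/2, 0), radius 1/7

Each x-disk chains the slot maps above it in w2; radii multiply.
input x3: composing its 1 substitution step yields center (0, 1/2), radius 1/8
input x4: composing its 1 substitution step yields center (1/2, 0), radius 1/7
input x2: composing its 2 substitution steps yields center (-7/16, 9/16), radius 1/72
input x1: composing its 2 substitution steps yields center (-17/32, 9/16), radius 1/72


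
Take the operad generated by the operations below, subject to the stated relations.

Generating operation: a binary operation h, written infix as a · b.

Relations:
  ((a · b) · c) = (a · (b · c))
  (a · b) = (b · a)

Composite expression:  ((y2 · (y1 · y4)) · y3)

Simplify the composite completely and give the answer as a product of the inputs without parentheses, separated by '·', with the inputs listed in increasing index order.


y1 · y2 · y3 · y4

Shape and order are irrelevant to h; the y-input set decides.
(y1 · y4) linearizes to y1 · y4
(y2 · (y1 · y4)) linearizes to y2 · y1 · y4
((y2 · (y1 · y4)) · y3) linearizes to y2 · y1 · y4 · y3
the factors in increasing index order: y1 · y2 · y3 · y4


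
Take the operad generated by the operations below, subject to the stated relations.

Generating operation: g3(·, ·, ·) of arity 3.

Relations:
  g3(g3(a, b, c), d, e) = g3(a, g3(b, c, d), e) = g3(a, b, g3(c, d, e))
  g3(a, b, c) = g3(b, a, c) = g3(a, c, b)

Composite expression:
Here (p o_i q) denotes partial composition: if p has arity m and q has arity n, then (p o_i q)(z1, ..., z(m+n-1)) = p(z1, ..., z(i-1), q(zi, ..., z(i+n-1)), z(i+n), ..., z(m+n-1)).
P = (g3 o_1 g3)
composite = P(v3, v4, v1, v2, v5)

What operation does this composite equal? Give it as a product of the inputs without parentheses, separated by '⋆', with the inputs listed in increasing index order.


v1 ⋆ v2 ⋆ v3 ⋆ v4 ⋆ v5

Shape and order are irrelevant to g3; the v-input set decides.
g3(v3, v4, v1) unparenthesizes to v3 ⋆ v4 ⋆ v1
g3(g3(v3, v4, v1), v2, v5) unparenthesizes to v3 ⋆ v4 ⋆ v1 ⋆ v2 ⋆ v5
commutativity sorts the factors: v1 ⋆ v2 ⋆ v3 ⋆ v4 ⋆ v5


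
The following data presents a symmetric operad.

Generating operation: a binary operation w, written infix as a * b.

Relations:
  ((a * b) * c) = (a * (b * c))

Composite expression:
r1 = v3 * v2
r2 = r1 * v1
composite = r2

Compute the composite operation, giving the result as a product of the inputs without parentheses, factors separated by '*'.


v3 * v2 * v1


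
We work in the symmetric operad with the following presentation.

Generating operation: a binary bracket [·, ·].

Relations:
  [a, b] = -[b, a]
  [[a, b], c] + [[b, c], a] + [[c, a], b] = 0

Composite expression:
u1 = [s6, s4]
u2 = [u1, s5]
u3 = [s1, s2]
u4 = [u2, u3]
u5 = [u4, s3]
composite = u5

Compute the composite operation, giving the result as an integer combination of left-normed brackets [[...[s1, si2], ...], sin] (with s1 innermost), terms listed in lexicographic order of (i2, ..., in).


[[[[[s1, s2], s4], s6], s5], s3] - [[[[[s1, s2], s5], s4], s6], s3] + [[[[[s1, s2], s5], s6], s4], s3] - [[[[[s1, s2], s6], s4], s5], s3]

Left-normed coefficients sit on the s1-initial expansion words.
Composite bracket: [[[[s6, s4], s5], [s1, s2]], s3]
Expanding via [a, b] = ab - ba: 32 signed words (2^5 = 32).
Collect the words opening with s1:
  from s1s2s4s6s5s3, sign +1: term +[[[[[s1, s2], s4], s6], s5], s3]
  from s1s2s5s4s6s3, sign -1: term -[[[[[s1, s2], s5], s4], s6], s3]
  from s1s2s5s6s4s3, sign +1: term +[[[[[s1, s2], s5], s6], s4], s3]
  from s1s2s6s4s5s3, sign -1: term -[[[[[s1, s2], s6], s4], s5], s3]


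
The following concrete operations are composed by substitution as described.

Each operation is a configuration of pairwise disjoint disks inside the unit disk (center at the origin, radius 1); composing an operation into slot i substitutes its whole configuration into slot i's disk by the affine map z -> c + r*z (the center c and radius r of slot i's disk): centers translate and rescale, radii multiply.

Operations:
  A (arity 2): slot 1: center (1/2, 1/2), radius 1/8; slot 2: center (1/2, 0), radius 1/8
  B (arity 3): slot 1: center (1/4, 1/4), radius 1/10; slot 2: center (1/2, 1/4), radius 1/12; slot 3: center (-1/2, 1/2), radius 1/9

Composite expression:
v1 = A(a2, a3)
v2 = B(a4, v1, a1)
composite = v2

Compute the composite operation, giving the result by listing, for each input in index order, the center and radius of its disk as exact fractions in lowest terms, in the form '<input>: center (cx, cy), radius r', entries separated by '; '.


a1: center (-1/2, 1/2), radius 1/9; a2: center (13/24, 7/24), radius 1/96; a3: center (13/24, 1/4), radius 1/96; a4: center (1/4, 1/4), radius 1/10

Nesting under B composes maps z -> c + r*z down each a-path.
a4: after 1 affine step, its disk has center (1/4, 1/4), radius 1/10
a2: after 2 affine steps, its disk has center (13/24, 7/24), radius 1/96
a3: after 2 affine steps, its disk has center (13/24, 1/4), radius 1/96
a1: after 1 affine step, its disk has center (-1/2, 1/2), radius 1/9


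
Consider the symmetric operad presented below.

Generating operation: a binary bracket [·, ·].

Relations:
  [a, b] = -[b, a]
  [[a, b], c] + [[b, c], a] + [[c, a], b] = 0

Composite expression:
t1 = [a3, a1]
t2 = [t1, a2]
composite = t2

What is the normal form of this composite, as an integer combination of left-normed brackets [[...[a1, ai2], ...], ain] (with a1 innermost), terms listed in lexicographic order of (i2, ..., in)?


-[[a1, a3], a2]

Skip Jacobi rewriting: expand, keep a1-initial words, read off terms.
Composite bracket: [[a3, a1], a2]
Expanding via [a, b] = ab - ba: 4 signed words (2^2 = 4).
Only words starting with a1 matter:
  a1a3a2 appears with sign -1, giving the term -[[a1, a3], a2]


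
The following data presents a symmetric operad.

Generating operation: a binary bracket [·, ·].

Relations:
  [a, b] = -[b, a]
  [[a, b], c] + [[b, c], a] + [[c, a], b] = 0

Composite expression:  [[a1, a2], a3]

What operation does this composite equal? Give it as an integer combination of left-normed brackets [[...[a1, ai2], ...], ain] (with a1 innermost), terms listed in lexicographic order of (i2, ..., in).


[[a1, a2], a3]


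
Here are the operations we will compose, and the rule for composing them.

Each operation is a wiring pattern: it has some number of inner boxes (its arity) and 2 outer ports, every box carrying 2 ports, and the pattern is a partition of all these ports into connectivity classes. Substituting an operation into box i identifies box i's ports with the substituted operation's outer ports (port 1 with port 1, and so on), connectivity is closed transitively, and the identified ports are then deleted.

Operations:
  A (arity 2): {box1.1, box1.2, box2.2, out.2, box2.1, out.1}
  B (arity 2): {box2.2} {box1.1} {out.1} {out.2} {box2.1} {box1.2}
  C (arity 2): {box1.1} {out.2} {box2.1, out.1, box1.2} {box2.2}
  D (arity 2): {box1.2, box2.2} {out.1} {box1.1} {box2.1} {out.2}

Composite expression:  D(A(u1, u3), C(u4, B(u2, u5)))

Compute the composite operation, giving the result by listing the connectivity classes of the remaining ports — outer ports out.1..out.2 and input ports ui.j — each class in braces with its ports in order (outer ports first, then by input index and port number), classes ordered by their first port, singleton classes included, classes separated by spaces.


{out.1} {out.2} {u1.1, u1.2, u3.1, u3.2} {u2.1} {u2.2} {u4.1} {u4.2} {u5.1} {u5.2}

Two ports join when wires chain via D-identified ports.
after A, the pattern on (u1, u3) reads {out.1, out.2, u1.1, u1.2, u3.1, u3.2} (out.j = its outer ports)
after B, the pattern on (u2, u5) reads {out.1} {out.2} {u2.1} {u2.2} {u5.1} {u5.2} (out.j = its outer ports)
after C, the pattern on (u4, u2, u5) reads {out.1, u4.2} {out.2} {u2.1} {u2.2} {u4.1} {u5.1} {u5.2} (out.j = its outer ports)
after D, the pattern on (u1, u3, u4, u2, u5) reads {out.1} {out.2} {u1.1, u1.2, u3.1, u3.2} {u2.1} {u2.2} {u4.1} {u4.2} {u5.1} {u5.2} (out.j = its outer ports)


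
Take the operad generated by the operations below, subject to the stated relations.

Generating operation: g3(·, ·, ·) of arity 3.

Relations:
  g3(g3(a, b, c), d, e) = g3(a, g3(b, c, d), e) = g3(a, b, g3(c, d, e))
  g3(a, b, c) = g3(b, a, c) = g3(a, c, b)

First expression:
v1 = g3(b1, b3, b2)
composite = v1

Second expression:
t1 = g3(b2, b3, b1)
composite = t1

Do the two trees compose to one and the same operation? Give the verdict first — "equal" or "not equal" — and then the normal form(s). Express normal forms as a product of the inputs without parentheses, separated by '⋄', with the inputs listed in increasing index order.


In normal form, the first expression is b1 ⋄ b2 ⋄ b3
In normal form, the second expression is b1 ⋄ b2 ⋄ b3
Both agree, so they are equal.

equal; both compose to b1 ⋄ b2 ⋄ b3
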